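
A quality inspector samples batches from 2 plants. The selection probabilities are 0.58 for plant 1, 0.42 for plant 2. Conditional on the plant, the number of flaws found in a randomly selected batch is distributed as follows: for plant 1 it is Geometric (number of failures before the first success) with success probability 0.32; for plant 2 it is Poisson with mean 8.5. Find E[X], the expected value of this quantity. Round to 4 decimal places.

4.8025

Component means — 1: 2.125; 2: 8.5.
E[X] = 0.58·2.125 + 0.42·8.5 = 4.8025.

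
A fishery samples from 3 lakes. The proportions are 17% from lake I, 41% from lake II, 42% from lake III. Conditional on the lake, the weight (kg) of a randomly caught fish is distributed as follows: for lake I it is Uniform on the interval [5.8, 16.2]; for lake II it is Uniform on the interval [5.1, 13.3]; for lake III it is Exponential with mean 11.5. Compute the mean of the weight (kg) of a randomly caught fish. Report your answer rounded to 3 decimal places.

10.472

Component means — I: 11; II: 9.2; III: 11.5.
E[X] = 0.17·11 + 0.41·9.2 + 0.42·11.5 = 10.472.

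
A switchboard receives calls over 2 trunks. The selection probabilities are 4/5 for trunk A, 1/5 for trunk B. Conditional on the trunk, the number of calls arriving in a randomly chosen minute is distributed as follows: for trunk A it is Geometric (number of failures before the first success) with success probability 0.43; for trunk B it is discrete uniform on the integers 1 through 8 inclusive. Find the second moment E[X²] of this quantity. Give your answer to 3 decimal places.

For each component E[X²] = Var + (mean)², giving A: 4.83991; B: 25.5.
Overall E[X²] = 0.8·4.83991 + 0.2·25.5 = 8.97193.

8.972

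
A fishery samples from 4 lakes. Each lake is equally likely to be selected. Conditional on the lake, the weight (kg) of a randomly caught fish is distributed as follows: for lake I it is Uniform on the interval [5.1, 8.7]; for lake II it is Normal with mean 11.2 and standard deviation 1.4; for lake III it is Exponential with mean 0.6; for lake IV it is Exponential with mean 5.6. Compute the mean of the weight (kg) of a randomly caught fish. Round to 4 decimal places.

Component means — I: 6.9; II: 11.2; III: 0.6; IV: 5.6.
E[X] = 0.25·6.9 + 0.25·11.2 + 0.25·0.6 + 0.25·5.6 = 6.075.

6.0750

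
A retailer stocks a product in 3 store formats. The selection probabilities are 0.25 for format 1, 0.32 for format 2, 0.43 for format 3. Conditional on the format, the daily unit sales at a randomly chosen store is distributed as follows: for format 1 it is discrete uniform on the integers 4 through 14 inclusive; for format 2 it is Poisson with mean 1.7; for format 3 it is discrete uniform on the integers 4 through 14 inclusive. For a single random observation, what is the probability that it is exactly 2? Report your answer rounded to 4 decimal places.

Conditional on each format, P(X = 2): 1: 0; 2: 0.263978; 3: 0.
By total probability, P(X = 2) = 0.25·0 + 0.32·0.263978 + 0.43·0 = 0.0844729.

0.0845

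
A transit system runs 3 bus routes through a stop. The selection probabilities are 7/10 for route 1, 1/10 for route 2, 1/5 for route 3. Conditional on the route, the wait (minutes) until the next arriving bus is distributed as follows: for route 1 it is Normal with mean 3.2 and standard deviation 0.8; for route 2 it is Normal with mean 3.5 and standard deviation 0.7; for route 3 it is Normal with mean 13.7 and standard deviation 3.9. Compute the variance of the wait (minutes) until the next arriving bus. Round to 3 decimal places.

21.061

Per component, 1: μ=3.2, E[X²]=10.88; 2: μ=3.5, E[X²]=12.74; 3: μ=13.7, E[X²]=202.9.
E[X] = 0.7·3.2 + 0.1·3.5 + 0.2·13.7 = 5.33.
E[X²] = 0.7·10.88 + 0.1·12.74 + 0.2·202.9 = 49.47.
Var(X) = E[X²] − (E[X])² = 49.47 − 28.4089 = 21.0611.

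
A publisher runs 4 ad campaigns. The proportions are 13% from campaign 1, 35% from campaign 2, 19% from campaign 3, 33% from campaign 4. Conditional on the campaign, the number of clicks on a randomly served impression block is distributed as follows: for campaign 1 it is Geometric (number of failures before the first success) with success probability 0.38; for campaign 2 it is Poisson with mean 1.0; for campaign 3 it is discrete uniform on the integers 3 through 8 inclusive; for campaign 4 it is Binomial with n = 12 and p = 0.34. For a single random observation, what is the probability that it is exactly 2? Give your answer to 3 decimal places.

Conditional on each campaign, P(X = 2): 1: 0.146072; 2: 0.18394; 3: 0; 4: 0.119658.
By total probability, P(X = 2) = 0.13·0.146072 + 0.35·0.18394 + 0.19·0 + 0.33·0.119658 = 0.122855.

0.123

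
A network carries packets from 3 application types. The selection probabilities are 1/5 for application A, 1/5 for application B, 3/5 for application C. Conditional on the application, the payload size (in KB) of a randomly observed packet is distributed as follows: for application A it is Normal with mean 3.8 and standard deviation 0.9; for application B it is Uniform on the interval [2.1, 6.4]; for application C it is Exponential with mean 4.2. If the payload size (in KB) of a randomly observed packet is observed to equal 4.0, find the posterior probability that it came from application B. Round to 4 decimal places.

0.2472

Likelihoods f(4.0 | ·): A: 0.432458; B: 0.232558; C: 0.0918622.
Posterior ∝ prior × likelihood. Numerator for B: 0.2·0.232558 = 0.0465116.
Normalizing constant: 0.2·0.432458 + 0.2·0.232558 + 0.6·0.0918622 = 0.188121.
P(B | observation) = 0.0465116 / 0.188121 = 0.247244.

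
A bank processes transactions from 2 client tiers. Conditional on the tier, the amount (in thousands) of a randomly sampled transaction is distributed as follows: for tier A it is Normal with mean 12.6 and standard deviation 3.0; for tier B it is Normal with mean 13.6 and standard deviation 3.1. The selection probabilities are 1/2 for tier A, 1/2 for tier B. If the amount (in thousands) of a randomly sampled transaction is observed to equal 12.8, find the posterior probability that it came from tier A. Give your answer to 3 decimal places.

0.516

Likelihoods f(12.8 | ·): A: 0.132686; B: 0.124476.
Posterior ∝ prior × likelihood. Numerator for A: 0.5·0.132686 = 0.0663428.
Normalizing constant: 0.5·0.132686 + 0.5·0.124476 = 0.128581.
P(A | observation) = 0.0663428 / 0.128581 = 0.515961.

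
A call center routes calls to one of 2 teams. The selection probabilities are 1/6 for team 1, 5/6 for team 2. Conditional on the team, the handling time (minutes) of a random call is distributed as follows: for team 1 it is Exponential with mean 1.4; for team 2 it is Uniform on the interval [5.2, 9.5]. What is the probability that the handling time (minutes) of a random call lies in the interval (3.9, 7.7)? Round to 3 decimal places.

0.494

Conditional on each team, P(3.9 < X < 7.7): 1: 0.0575982; 2: 0.581395.
By total probability, P(3.9 < X < 7.7) = 0.166667·0.0575982 + 0.833333·0.581395 = 0.494096.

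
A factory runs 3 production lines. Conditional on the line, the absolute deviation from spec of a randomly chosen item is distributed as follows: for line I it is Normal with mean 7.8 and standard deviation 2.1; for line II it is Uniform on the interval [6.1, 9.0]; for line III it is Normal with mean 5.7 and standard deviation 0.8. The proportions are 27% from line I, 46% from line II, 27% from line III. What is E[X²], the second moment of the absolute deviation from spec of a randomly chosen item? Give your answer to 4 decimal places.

53.1061

For each component E[X²] = Var + (mean)², giving I: 65.25; II: 57.7033; III: 33.13.
Overall E[X²] = 0.27·65.25 + 0.46·57.7033 + 0.27·33.13 = 53.1061.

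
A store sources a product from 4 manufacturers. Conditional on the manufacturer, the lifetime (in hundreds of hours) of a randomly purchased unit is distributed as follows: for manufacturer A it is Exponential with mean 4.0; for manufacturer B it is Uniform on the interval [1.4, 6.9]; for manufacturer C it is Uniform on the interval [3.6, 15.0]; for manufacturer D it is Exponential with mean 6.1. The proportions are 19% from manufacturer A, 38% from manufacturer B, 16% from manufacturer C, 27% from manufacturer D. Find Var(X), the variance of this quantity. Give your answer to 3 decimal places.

19.304

Per component, A: μ=4, E[X²]=32; B: μ=4.15, E[X²]=19.7433; C: μ=9.3, E[X²]=97.32; D: μ=6.1, E[X²]=74.42.
E[X] = 0.19·4 + 0.38·4.15 + 0.16·9.3 + 0.27·6.1 = 5.472.
E[X²] = 0.19·32 + 0.38·19.7433 + 0.16·97.32 + 0.27·74.42 = 49.2471.
Var(X) = E[X²] − (E[X])² = 49.2471 − 29.9428 = 19.3043.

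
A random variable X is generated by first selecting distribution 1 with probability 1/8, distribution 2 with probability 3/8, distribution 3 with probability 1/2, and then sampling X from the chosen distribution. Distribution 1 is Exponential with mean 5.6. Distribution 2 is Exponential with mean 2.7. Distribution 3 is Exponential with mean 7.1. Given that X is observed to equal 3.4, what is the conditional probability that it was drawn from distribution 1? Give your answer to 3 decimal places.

0.128

Likelihoods f(3.4 | ·): 1: 0.0973046; 2: 0.105135; 3: 0.0872508.
Posterior ∝ prior × likelihood. Numerator for 1: 0.125·0.0973046 = 0.0121631.
Normalizing constant: 0.125·0.0973046 + 0.375·0.105135 + 0.5·0.0872508 = 0.0952141.
P(1 | observation) = 0.0121631 / 0.0952141 = 0.127744.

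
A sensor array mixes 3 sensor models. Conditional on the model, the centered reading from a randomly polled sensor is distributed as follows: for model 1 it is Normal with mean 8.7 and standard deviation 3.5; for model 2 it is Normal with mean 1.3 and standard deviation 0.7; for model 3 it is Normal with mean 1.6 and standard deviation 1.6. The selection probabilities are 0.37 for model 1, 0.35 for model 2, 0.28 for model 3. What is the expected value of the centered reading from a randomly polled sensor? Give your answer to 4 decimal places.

4.1220

Component means — 1: 8.7; 2: 1.3; 3: 1.6.
E[X] = 0.37·8.7 + 0.35·1.3 + 0.28·1.6 = 4.122.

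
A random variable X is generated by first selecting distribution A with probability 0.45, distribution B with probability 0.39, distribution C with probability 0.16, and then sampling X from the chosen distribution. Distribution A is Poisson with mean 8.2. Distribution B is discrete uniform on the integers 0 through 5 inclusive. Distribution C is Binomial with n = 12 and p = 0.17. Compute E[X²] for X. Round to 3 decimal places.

38.460

For each component E[X²] = Var + (mean)², giving A: 75.44; B: 9.16667; C: 5.8548.
Overall E[X²] = 0.45·75.44 + 0.39·9.16667 + 0.16·5.8548 = 38.4598.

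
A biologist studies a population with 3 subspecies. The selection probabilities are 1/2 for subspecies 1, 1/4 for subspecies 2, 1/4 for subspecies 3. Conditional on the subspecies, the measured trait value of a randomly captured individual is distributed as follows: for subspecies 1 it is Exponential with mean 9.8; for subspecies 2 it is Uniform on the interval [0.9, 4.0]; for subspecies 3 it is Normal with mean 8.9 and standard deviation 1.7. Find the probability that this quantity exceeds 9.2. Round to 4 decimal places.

Conditional on each subspecies, P(X > 9.2): 1: 0.391106; 2: 0; 3: 0.429962.
By total probability, P(X > 9.2) = 0.5·0.391106 + 0.25·0 + 0.25·0.429962 = 0.303044.

0.3030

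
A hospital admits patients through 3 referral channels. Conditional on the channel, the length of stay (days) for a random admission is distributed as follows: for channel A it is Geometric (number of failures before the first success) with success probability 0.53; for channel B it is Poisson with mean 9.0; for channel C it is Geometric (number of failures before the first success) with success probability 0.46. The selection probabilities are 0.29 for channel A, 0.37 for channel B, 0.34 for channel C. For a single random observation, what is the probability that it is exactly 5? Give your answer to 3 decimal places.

Conditional on each channel, P(X = 5): A: 0.0121553; B: 0.0607269; C: 0.0211216.
By total probability, P(X = 5) = 0.29·0.0121553 + 0.37·0.0607269 + 0.34·0.0211216 = 0.0331753.

0.033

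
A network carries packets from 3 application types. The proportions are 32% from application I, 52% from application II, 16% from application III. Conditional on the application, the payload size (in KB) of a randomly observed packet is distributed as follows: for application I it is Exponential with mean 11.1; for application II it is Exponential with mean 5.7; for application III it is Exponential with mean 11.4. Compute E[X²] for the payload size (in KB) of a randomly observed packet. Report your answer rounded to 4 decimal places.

154.2312

For each component E[X²] = Var + (mean)², giving I: 246.42; II: 64.98; III: 259.92.
Overall E[X²] = 0.32·246.42 + 0.52·64.98 + 0.16·259.92 = 154.231.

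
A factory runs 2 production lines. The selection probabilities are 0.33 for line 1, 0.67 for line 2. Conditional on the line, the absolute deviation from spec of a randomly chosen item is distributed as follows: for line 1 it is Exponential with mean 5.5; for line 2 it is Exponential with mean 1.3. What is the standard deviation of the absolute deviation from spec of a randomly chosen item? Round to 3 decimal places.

3.875

Per component, 1: μ=5.5, E[X²]=60.5; 2: μ=1.3, E[X²]=3.38.
E[X] = 0.33·5.5 + 0.67·1.3 = 2.686.
E[X²] = 0.33·60.5 + 0.67·3.38 = 22.2296.
Var(X) = E[X²] − (E[X])² = 22.2296 − 7.2146 = 15.015.
SD(X) = √15.015 = 3.87492.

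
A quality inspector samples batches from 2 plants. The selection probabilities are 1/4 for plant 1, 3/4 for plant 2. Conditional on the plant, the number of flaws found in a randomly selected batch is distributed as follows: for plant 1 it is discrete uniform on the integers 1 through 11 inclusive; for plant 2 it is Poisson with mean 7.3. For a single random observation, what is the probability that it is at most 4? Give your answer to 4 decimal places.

0.2014

Conditional on each plant, P(X ≤ 4): 1: 0.363636; 2: 0.14734.
By total probability, P(X ≤ 4) = 0.25·0.363636 + 0.75·0.14734 = 0.201414.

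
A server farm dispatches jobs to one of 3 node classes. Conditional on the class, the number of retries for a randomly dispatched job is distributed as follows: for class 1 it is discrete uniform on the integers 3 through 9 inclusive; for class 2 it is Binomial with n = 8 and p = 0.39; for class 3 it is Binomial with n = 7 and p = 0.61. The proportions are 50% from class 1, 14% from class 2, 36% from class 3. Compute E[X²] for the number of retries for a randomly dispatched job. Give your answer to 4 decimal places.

28.7926

For each component E[X²] = Var + (mean)², giving 1: 40; 2: 11.6376; 3: 19.8982.
Overall E[X²] = 0.5·40 + 0.14·11.6376 + 0.36·19.8982 = 28.7926.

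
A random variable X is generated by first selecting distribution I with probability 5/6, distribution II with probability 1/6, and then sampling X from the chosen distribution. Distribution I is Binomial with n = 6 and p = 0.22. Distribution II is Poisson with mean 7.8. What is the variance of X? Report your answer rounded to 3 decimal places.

7.990

Per component, I: μ=1.32, E[X²]=2.772; II: μ=7.8, E[X²]=68.64.
E[X] = 0.833333·1.32 + 0.166667·7.8 = 2.4.
E[X²] = 0.833333·2.772 + 0.166667·68.64 = 13.75.
Var(X) = E[X²] − (E[X])² = 13.75 − 5.76 = 7.99.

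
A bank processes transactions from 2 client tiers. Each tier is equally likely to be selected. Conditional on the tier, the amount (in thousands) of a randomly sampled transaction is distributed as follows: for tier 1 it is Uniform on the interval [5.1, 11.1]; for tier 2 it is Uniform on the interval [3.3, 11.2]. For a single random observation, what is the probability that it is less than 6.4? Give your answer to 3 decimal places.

0.305

Conditional on each tier, P(X < 6.4): 1: 0.216667; 2: 0.392405.
By total probability, P(X < 6.4) = 0.5·0.216667 + 0.5·0.392405 = 0.304536.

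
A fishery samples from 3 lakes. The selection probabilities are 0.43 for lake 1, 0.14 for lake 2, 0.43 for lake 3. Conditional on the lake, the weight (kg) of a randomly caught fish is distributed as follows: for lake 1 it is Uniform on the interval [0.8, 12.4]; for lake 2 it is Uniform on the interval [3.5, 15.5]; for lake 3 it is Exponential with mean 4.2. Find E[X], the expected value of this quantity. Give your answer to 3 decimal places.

Component means — 1: 6.6; 2: 9.5; 3: 4.2.
E[X] = 0.43·6.6 + 0.14·9.5 + 0.43·4.2 = 5.974.

5.974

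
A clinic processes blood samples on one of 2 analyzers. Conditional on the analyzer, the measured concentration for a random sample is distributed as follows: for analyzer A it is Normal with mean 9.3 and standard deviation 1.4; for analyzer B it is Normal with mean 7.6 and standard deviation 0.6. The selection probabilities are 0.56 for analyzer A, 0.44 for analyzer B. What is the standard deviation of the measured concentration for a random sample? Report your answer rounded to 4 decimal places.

Per component, A: μ=9.3, E[X²]=88.45; B: μ=7.6, E[X²]=58.12.
E[X] = 0.56·9.3 + 0.44·7.6 = 8.552.
E[X²] = 0.56·88.45 + 0.44·58.12 = 75.1048.
Var(X) = E[X²] − (E[X])² = 75.1048 − 73.1367 = 1.9681.
SD(X) = √1.9681 = 1.40289.

1.4029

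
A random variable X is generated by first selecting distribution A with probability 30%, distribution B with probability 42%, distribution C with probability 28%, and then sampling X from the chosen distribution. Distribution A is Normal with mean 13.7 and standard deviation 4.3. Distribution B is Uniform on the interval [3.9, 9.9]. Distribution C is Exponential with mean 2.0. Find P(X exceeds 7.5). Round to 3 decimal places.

Conditional on each component, P(X > 7.5): A: 0.925329; B: 0.4; C: 0.0235177.
By total probability, P(X > 7.5) = 0.3·0.925329 + 0.42·0.4 + 0.28·0.0235177 = 0.452184.

0.452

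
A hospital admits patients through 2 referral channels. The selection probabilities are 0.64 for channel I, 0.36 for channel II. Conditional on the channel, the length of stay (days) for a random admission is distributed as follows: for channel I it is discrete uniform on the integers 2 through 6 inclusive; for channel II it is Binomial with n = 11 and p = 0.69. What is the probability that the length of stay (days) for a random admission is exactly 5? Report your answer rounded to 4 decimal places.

Conditional on each channel, P(X = 5): I: 0.2; II: 0.0641295.
By total probability, P(X = 5) = 0.64·0.2 + 0.36·0.0641295 = 0.151087.

0.1511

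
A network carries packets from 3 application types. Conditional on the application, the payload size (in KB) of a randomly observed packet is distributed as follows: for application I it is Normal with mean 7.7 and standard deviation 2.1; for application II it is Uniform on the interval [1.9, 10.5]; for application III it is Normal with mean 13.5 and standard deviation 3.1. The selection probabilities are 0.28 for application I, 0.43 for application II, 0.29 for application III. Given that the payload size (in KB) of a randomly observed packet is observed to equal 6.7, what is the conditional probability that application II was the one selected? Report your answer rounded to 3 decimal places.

0.496

Likelihoods f(6.7 | ·): I: 0.16961; II: 0.116279; III: 0.0116068.
Posterior ∝ prior × likelihood. Numerator for II: 0.43·0.116279 = 0.05.
Normalizing constant: 0.28·0.16961 + 0.43·0.116279 + 0.29·0.0116068 = 0.100857.
P(II | observation) = 0.05 / 0.100857 = 0.495753.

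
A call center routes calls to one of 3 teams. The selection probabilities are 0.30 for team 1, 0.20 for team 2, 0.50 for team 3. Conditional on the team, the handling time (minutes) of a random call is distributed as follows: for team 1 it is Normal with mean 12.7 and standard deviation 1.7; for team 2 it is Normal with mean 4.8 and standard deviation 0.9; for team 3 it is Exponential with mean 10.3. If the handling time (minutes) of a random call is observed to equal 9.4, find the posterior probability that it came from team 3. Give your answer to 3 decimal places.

0.646

Likelihoods f(9.4 | ·): 1: 0.0356627; 2: 9.41957e-07; 3: 0.0389777.
Posterior ∝ prior × likelihood. Numerator for 3: 0.5·0.0389777 = 0.0194889.
Normalizing constant: 0.3·0.0356627 + 0.2·9.41957e-07 + 0.5·0.0389777 = 0.0301879.
P(3 | observation) = 0.0194889 / 0.0301879 = 0.645586.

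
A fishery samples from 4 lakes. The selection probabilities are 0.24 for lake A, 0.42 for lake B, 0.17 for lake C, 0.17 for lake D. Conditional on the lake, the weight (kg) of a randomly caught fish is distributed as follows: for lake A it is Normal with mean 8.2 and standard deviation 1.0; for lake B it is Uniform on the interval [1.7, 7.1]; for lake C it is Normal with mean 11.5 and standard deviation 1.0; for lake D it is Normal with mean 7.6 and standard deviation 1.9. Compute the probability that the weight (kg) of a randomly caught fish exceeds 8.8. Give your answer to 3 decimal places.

0.280

Conditional on each lake, P(X > 8.8): A: 0.274253; B: 0; C: 0.996533; D: 0.263831.
By total probability, P(X > 8.8) = 0.24·0.274253 + 0.42·0 + 0.17·0.996533 + 0.17·0.263831 = 0.280083.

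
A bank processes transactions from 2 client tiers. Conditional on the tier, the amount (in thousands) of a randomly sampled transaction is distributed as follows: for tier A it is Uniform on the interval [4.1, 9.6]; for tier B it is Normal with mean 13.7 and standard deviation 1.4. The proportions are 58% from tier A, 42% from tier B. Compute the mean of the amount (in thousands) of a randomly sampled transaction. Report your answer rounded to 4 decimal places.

Component means — A: 6.85; B: 13.7.
E[X] = 0.58·6.85 + 0.42·13.7 = 9.727.

9.7270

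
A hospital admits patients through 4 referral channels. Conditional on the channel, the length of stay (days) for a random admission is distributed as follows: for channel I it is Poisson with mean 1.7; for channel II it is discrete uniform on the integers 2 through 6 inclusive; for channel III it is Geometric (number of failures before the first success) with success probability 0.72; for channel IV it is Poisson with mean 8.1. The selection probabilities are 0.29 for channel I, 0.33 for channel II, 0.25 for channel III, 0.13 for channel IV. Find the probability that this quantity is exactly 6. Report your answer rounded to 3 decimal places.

Conditional on each channel, P(X = 6): I: 0.00612436; II: 0.2; III: 0.000346961; IV: 0.119067.
By total probability, P(X = 6) = 0.29·0.00612436 + 0.33·0.2 + 0.25·0.000346961 + 0.13·0.119067 = 0.0833415.

0.083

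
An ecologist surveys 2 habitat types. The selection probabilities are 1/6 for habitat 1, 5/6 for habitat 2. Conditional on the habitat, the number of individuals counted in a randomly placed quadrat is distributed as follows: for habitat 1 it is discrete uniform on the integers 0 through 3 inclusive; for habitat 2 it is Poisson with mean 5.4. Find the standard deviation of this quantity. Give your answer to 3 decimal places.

2.612

Per component, 1: μ=1.5, E[X²]=3.5; 2: μ=5.4, E[X²]=34.56.
E[X] = 0.166667·1.5 + 0.833333·5.4 = 4.75.
E[X²] = 0.166667·3.5 + 0.833333·34.56 = 29.3833.
Var(X) = E[X²] − (E[X])² = 29.3833 − 22.5625 = 6.82083.
SD(X) = √6.82083 = 2.61167.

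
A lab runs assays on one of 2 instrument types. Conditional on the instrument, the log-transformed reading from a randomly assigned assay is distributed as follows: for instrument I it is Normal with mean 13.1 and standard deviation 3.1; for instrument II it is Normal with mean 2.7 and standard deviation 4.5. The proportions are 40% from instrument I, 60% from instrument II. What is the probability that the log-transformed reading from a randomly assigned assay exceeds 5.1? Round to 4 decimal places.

Conditional on each instrument, P(X > 5.1): I: 0.995069; II: 0.296901.
By total probability, P(X > 5.1) = 0.4·0.995069 + 0.6·0.296901 = 0.576169.

0.5762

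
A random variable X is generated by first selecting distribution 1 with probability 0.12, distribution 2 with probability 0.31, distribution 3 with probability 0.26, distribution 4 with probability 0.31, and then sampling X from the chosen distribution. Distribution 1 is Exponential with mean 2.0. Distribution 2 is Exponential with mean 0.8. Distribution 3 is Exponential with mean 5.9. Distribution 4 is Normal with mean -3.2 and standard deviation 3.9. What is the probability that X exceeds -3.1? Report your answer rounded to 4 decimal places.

0.8418

Conditional on each component, P(X > -3.1): 1: 1; 2: 1; 3: 1; 4: 0.489772.
By total probability, P(X > -3.1) = 0.12·1 + 0.31·1 + 0.26·1 + 0.31·0.489772 = 0.841829.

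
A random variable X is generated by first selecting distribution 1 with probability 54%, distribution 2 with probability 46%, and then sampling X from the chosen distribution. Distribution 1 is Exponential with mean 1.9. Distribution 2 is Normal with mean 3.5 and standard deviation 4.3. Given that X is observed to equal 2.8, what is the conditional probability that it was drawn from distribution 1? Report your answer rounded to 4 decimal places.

0.6072

Likelihoods f(2.8 | ·): 1: 0.120568; 2: 0.091556.
Posterior ∝ prior × likelihood. Numerator for 1: 0.54·0.120568 = 0.0651069.
Normalizing constant: 0.54·0.120568 + 0.46·0.091556 = 0.107223.
P(1 | observation) = 0.0651069 / 0.107223 = 0.607212.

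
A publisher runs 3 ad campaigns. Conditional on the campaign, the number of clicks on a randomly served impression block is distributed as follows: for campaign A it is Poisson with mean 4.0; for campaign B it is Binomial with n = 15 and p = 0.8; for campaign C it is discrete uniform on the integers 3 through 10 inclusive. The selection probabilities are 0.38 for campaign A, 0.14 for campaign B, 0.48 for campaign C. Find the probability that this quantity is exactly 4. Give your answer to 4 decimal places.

0.1342

Conditional on each campaign, P(X = 4): A: 0.195367; B: 1.14504e-05; C: 0.125.
By total probability, P(X = 4) = 0.38·0.195367 + 0.14·1.14504e-05 + 0.48·0.125 = 0.134241.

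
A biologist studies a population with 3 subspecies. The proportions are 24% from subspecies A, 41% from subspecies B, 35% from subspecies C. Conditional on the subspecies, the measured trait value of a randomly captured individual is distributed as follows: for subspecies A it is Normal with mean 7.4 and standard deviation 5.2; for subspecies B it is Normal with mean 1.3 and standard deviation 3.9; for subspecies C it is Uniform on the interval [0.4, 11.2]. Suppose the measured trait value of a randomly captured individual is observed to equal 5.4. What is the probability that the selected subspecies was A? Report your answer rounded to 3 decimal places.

0.232

Likelihoods f(5.4 | ·): A: 0.0712499; B: 0.0588648; C: 0.0925926.
Posterior ∝ prior × likelihood. Numerator for A: 0.24·0.0712499 = 0.0171.
Normalizing constant: 0.24·0.0712499 + 0.41·0.0588648 + 0.35·0.0925926 = 0.073642.
P(A | observation) = 0.0171 / 0.073642 = 0.232204.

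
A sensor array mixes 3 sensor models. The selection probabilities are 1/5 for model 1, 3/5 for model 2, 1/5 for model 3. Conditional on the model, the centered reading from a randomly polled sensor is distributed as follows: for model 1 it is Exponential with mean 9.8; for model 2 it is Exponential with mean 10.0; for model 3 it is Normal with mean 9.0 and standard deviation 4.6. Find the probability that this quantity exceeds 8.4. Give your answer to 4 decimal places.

Conditional on each model, P(X > 8.4): 1: 0.424373; 2: 0.431711; 3: 0.551889.
By total probability, P(X > 8.4) = 0.2·0.424373 + 0.6·0.431711 + 0.2·0.551889 = 0.454279.

0.4543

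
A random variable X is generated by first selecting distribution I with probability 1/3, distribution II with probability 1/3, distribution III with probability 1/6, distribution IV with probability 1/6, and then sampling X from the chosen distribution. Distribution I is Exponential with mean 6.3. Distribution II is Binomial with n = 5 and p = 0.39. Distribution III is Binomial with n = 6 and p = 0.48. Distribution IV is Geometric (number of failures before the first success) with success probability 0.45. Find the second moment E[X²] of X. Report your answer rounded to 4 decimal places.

30.4576

For each component E[X²] = Var + (mean)², giving I: 79.38; II: 4.992; III: 9.792; IV: 4.20988.
Overall E[X²] = 0.333333·79.38 + 0.333333·4.992 + 0.166667·9.792 + 0.166667·4.20988 = 30.4576.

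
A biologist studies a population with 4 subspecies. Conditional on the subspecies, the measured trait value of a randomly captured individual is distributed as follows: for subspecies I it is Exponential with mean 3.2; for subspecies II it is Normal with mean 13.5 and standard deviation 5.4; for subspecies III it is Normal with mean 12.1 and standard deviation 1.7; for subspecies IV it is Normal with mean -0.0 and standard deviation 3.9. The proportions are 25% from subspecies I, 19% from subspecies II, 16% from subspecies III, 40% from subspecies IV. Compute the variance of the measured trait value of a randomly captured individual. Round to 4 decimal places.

47.1593

Per component, I: μ=3.2, E[X²]=20.48; II: μ=13.5, E[X²]=211.41; III: μ=12.1, E[X²]=149.3; IV: μ=-0, E[X²]=15.21.
E[X] = 0.25·3.2 + 0.19·13.5 + 0.16·12.1 + 0.4·-0 = 5.301.
E[X²] = 0.25·20.48 + 0.19·211.41 + 0.16·149.3 + 0.4·15.21 = 75.2599.
Var(X) = E[X²] − (E[X])² = 75.2599 − 28.1006 = 47.1593.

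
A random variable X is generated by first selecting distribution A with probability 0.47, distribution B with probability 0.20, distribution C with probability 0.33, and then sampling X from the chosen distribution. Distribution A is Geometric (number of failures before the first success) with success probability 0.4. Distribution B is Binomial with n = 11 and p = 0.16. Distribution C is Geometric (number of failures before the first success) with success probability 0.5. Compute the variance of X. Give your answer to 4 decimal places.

Per component, A: μ=1.5, E[X²]=6; B: μ=1.76, E[X²]=4.576; C: μ=1, E[X²]=3.
E[X] = 0.47·1.5 + 0.2·1.76 + 0.33·1 = 1.387.
E[X²] = 0.47·6 + 0.2·4.576 + 0.33·3 = 4.7252.
Var(X) = E[X²] − (E[X])² = 4.7252 − 1.92377 = 2.80143.

2.8014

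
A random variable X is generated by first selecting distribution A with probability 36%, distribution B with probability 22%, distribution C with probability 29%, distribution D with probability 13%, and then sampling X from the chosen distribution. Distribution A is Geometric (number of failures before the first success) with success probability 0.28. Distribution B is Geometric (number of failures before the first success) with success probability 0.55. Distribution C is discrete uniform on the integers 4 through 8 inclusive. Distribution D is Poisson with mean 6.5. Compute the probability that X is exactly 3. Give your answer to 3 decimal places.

0.058

Conditional on each component, P(X = 3): A: 0.104509; B: 0.0501187; C: 0; D: 0.0688137.
By total probability, P(X = 3) = 0.36·0.104509 + 0.22·0.0501187 + 0.29·0 + 0.13·0.0688137 = 0.0575953.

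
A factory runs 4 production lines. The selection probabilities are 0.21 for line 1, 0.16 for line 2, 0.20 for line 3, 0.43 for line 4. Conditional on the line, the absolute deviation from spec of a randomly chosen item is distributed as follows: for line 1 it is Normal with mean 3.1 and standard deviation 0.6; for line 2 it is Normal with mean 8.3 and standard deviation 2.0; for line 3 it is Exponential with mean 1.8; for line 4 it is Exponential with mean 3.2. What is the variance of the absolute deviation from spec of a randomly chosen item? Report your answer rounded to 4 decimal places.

Per component, 1: μ=3.1, E[X²]=9.97; 2: μ=8.3, E[X²]=72.89; 3: μ=1.8, E[X²]=6.48; 4: μ=3.2, E[X²]=20.48.
E[X] = 0.21·3.1 + 0.16·8.3 + 0.2·1.8 + 0.43·3.2 = 3.715.
E[X²] = 0.21·9.97 + 0.16·72.89 + 0.2·6.48 + 0.43·20.48 = 23.8585.
Var(X) = E[X²] − (E[X])² = 23.8585 − 13.8012 = 10.0573.

10.0573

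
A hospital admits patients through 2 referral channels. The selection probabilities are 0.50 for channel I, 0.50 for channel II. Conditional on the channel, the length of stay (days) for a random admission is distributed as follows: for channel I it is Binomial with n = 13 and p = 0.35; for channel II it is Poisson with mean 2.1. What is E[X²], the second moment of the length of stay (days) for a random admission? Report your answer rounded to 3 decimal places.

15.085

For each component E[X²] = Var + (mean)², giving I: 23.66; II: 6.51.
Overall E[X²] = 0.5·23.66 + 0.5·6.51 = 15.085.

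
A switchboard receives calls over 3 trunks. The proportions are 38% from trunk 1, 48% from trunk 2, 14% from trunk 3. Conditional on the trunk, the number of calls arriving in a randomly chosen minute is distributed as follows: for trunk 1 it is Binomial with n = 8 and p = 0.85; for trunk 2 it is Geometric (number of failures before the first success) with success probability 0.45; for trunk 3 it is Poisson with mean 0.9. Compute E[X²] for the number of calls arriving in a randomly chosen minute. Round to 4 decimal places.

For each component E[X²] = Var + (mean)², giving 1: 47.26; 2: 4.20988; 3: 1.71.
Overall E[X²] = 0.38·47.26 + 0.48·4.20988 + 0.14·1.71 = 20.2189.

20.2189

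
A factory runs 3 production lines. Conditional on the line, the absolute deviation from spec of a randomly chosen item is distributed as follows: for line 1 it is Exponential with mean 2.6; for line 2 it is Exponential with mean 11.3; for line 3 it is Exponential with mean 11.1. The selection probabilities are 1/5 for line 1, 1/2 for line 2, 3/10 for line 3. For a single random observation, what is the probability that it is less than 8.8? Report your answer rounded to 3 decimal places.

0.628

Conditional on each line, P(X < 8.8): 1: 0.966109; 2: 0.541026; 3: 0.547421.
By total probability, P(X < 8.8) = 0.2·0.966109 + 0.5·0.541026 + 0.3·0.547421 = 0.627961.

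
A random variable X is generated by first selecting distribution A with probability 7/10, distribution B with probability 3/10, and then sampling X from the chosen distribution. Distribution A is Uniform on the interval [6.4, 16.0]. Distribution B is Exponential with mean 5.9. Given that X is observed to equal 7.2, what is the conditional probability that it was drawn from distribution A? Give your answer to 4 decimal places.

0.8293

Likelihoods f(7.2 | ·): A: 0.104167; B: 0.0500221.
Posterior ∝ prior × likelihood. Numerator for A: 0.7·0.104167 = 0.0729167.
Normalizing constant: 0.7·0.104167 + 0.3·0.0500221 = 0.0879233.
P(A | observation) = 0.0729167 / 0.0879233 = 0.829321.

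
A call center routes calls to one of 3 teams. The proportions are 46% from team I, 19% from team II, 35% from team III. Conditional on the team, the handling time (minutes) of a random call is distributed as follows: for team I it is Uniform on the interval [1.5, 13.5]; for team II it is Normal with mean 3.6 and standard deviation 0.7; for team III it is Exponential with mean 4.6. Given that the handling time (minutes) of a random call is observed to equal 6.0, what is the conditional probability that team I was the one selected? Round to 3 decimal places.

0.647

Likelihoods f(6.0 | ·): I: 0.0833333; II: 0.0015967; III: 0.058989.
Posterior ∝ prior × likelihood. Numerator for I: 0.46·0.0833333 = 0.0383333.
Normalizing constant: 0.46·0.0833333 + 0.19·0.0015967 + 0.35·0.058989 = 0.0592829.
P(I | observation) = 0.0383333 / 0.0592829 = 0.646617.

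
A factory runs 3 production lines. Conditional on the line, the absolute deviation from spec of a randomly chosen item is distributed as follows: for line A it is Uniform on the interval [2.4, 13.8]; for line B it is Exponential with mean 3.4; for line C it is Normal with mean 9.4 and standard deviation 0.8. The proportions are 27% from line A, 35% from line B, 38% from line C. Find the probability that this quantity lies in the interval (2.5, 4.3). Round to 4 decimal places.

0.1116

Conditional on each line, P(2.5 < X < 4.3): A: 0.157895; B: 0.197042; C: 9.14815e-11.
By total probability, P(2.5 < X < 4.3) = 0.27·0.157895 + 0.35·0.197042 + 0.38·9.14815e-11 = 0.111596.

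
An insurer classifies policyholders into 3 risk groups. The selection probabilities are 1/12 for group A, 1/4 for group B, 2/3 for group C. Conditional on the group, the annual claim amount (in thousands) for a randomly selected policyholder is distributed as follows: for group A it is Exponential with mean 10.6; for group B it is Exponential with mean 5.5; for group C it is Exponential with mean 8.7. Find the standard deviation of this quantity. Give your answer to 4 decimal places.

Per component, A: μ=10.6, E[X²]=224.72; B: μ=5.5, E[X²]=60.5; C: μ=8.7, E[X²]=151.38.
E[X] = 0.0833333·10.6 + 0.25·5.5 + 0.666667·8.7 = 8.05833.
E[X²] = 0.0833333·224.72 + 0.25·60.5 + 0.666667·151.38 = 134.772.
Var(X) = E[X²] − (E[X])² = 134.772 − 64.9367 = 69.8349.
SD(X) = √69.8349 = 8.35673.

8.3567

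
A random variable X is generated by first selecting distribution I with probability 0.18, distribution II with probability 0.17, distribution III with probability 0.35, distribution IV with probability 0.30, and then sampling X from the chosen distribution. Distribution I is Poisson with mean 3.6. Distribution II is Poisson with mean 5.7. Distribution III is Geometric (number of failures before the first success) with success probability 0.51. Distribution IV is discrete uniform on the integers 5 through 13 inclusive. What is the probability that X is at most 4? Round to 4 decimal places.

0.5229

Conditional on each component, P(X ≤ 4): I: 0.706438; II: 0.327215; III: 0.971752; IV: 0.
By total probability, P(X ≤ 4) = 0.18·0.706438 + 0.17·0.327215 + 0.35·0.971752 + 0.3·0 = 0.522899.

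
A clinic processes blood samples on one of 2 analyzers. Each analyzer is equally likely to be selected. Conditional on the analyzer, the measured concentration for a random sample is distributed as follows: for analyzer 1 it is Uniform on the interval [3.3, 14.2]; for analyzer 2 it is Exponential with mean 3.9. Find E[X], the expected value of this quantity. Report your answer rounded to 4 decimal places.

6.3250

Component means — 1: 8.75; 2: 3.9.
E[X] = 0.5·8.75 + 0.5·3.9 = 6.325.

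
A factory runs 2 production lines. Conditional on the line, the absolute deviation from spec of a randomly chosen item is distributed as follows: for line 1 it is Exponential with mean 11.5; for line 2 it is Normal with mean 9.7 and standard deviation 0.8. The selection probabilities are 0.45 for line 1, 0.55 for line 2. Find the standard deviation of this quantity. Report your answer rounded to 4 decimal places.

7.7889

Per component, 1: μ=11.5, E[X²]=264.5; 2: μ=9.7, E[X²]=94.73.
E[X] = 0.45·11.5 + 0.55·9.7 = 10.51.
E[X²] = 0.45·264.5 + 0.55·94.73 = 171.127.
Var(X) = E[X²] − (E[X])² = 171.127 − 110.46 = 60.6664.
SD(X) = √60.6664 = 7.78886.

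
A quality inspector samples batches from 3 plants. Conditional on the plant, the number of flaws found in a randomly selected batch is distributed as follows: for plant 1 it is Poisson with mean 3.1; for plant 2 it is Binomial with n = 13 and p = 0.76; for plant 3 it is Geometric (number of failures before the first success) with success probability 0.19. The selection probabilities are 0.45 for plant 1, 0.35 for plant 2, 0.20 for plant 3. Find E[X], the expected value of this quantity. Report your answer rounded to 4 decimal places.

Component means — 1: 3.1; 2: 9.88; 3: 4.26316.
E[X] = 0.45·3.1 + 0.35·9.88 + 0.2·4.26316 = 5.70563.

5.7056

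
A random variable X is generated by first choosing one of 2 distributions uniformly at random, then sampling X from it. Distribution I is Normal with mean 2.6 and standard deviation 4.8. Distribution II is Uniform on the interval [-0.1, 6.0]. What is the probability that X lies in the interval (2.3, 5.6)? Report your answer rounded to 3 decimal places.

0.400

Conditional on each component, P(2.3 < X < 5.6): I: 0.258932; II: 0.540984.
By total probability, P(2.3 < X < 5.6) = 0.5·0.258932 + 0.5·0.540984 = 0.399958.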